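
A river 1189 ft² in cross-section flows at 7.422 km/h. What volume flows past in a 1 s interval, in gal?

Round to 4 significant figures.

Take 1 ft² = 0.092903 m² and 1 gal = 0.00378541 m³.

6.016×10⁴ gal

7.422 km/h × (1/3.6) → 2.06167 m/s
1189 ft² × 0.092903 → 110.462 m²
V = v × A × t = 2.06167 m/s × 110.462 m² × 1 s = 227.736 m³
227.736 m³ ÷ (0.00378541 m³/gal) = 60161.5 gal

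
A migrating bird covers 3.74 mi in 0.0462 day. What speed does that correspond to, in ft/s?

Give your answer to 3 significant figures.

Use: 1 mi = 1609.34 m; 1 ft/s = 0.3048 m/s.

4.95 ft/s

3.74 mi × 1609.34 = 6018.93 m
0.0462 day × 86400 = 3991.68 s
v = d / t = 6018.93 m / 3991.68 s = 1.50787 m/s
1.50787 m/s ÷ (0.3048 m/s/ft/s) = 4.94708 ft/s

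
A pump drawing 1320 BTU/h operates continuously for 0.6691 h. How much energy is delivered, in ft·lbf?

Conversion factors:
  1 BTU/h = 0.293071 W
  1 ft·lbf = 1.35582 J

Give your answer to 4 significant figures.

1320 BTU/h × 0.293071 → 386.854 W
0.6691 h × 3600 → 2408.76 s
E = P × t = 386.854 W × 2408.76 s = 931838 J
931838 J ÷ (1.35582 J/ft·lbf) = 687287 ft·lbf

6.873×10⁵ ft·lbf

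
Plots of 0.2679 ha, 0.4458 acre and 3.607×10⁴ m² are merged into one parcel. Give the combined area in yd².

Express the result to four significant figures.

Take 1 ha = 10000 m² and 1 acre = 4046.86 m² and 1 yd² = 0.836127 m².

4.850×10⁴ yd²

0.2679 ha × 10000 = 2679 m²
0.4458 acre × 4046.86 = 1804.09 m²
3.607×10⁴ m² (already m²)
Sum: 2679 + 1804.09 + 36070 = 40553.1 m²
In yd²: 40553.1 / 0.836127 = 48501.1 yd²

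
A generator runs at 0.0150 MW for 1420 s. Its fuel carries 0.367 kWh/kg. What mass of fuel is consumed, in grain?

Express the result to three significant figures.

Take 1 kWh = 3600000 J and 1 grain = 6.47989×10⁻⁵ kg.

2.49×10⁵ grain

0.0150 MW → 15000 W
E = P × t = 15000 × 1420 = 2.13×10⁷ J
0.367 kWh/kg → 1.3212×10⁶ J/kg
m = E / e_s = 2.13×10⁷ / 1.3212×10⁶ = 16.1217 kg
In grain: 16.1217 / 6.47989×10⁻⁵ = 248796 grain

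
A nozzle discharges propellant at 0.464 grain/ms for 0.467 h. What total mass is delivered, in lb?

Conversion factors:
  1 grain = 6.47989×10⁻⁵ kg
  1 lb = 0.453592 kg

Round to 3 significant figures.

0.464 grain/ms → 0.0300667 kg/s
0.467 h → 1681.2 s
m = ṁ × t = 0.0300667 × 1681.2 = 50.5481 kg
In lb: 50.5481 / 0.453592 = 111.44 lb

111 lb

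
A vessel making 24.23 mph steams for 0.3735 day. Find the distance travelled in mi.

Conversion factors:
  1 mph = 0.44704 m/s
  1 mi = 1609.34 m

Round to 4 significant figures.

24.23 mph × 0.44704 = 10.8318 m/s
0.3735 day × 86400 = 32270.4 s
d = v × t = 10.8318 m/s × 32270.4 s = 349547 m
349547 m ÷ (1609.34 m/mi) = 217.199 mi

217.2 mi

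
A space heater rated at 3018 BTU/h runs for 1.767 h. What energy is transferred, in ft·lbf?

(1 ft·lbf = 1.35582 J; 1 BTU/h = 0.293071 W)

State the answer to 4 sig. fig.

4.150×10⁶ ft·lbf

3018 BTU/h × 0.293071 → 884.488 W
1.767 h × 3600 → 6361.2 s
E = P × t = 884.488 W × 6361.2 s = 5.62641×10⁶ J
5.62641×10⁶ J ÷ (1.35582 J/ft·lbf) = 4.14982×10⁶ ft·lbf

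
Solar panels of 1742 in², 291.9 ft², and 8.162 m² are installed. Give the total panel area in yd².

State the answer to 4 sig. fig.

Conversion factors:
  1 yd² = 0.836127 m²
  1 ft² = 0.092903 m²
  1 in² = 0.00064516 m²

1742 in² × 0.00064516 = 1.12387 m²
291.9 ft² × 0.092903 = 27.1184 m²
8.162 m² (already m²)
Total: 1.12387 + 27.1184 + 8.162 = 36.4043 m²
In yd²: 36.4043 / 0.836127 = 43.5392 yd²

43.54 yd²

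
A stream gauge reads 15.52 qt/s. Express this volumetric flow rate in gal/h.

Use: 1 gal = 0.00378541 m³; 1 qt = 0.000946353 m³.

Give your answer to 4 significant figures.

1.397×10⁴ gal/h

15.52 qt/s × 0.000946353 m³/qt = 0.0146874 m³/s
0.0146874 m³/s ÷ 0.00378541 m³/gal × 3600 s/h = 13968 gal/h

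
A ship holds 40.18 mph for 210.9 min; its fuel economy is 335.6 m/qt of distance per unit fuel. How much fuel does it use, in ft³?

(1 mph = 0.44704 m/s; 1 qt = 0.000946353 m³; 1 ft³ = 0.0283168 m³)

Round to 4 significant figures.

22.63 ft³

40.18 mph → 17.9621 m/s
210.9 min → 12654 s
d = v × t = 17.9621 × 12654 = 227292 m
335.6 m/qt → 354625 m/m³
V = d / (distance per unit fuel) = 227292 / 354625 = 0.640936 m³
In ft³: 0.640936 / 0.0283168 = 22.6345 ft³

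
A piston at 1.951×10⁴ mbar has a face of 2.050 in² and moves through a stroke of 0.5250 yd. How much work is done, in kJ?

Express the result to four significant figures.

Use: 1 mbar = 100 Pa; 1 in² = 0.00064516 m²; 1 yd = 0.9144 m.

1.239 kJ

1.951×10⁴ mbar → 1.951×10⁶ Pa
2.050 in² → 0.00132258 m²
F = P × A = 1.951×10⁶ × 0.00132258 = 2580.35 N
0.5250 yd → 0.48006 m
W = F × d = 2580.35 × 0.48006 = 1238.72 J
In kJ: 1238.72 / 1000 = 1.23872 kJ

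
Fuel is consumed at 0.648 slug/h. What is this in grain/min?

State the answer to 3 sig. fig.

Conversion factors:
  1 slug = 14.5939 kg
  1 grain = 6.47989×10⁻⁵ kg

0.648 slug/h × 14.5939 kg/slug ÷ 3600 s/h = 0.0026269 kg/s
0.0026269 kg/s ÷ 6.47989×10⁻⁵ kg/grain × 60 s/min = 2432.36 grain/min

2430 grain/min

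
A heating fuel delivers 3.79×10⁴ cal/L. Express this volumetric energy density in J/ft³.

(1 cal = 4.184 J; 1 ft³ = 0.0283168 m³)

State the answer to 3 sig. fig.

3.79×10⁴ cal/L × 4.184 J/cal ÷ 0.001 m³/L = 1.58574×10⁸ J/m³
1.58574×10⁸ J/m³ × 0.0283168 m³/ft³ = 4.49031×10⁶ J/ft³

4.49×10⁶ J/ft³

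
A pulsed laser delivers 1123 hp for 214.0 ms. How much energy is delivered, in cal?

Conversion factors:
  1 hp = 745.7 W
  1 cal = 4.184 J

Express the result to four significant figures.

4.283×10⁴ cal

1123 hp × 745.7 → 837421 W
214.0 ms × 0.001 → 0.214 s
E = P × t = 837421 W × 0.214 s = 179208 J
179208 J ÷ (4.184 J/cal) = 42831.7 cal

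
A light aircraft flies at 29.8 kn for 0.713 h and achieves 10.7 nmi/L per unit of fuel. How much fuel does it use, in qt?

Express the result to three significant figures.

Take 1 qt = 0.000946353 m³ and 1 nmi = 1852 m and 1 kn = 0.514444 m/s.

29.8 kn → 15.3304 m/s
0.713 h → 2566.8 s
d = v × t = 15.3304 × 2566.8 = 39350.1 m
10.7 nmi/L → 1.98164×10⁷ m/m³
V = d / (distance per unit fuel) = 39350.1 / 1.98164×10⁷ = 0.00198573 m³
In qt: 0.00198573 / 0.000946353 = 2.0983 qt

2.10 qt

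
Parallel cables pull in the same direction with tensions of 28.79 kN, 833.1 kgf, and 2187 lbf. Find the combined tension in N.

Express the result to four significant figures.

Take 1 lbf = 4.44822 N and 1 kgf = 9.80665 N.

28.79 kN × 1000 = 28790 N
833.1 kgf × 9.80665 = 8169.92 N
2187 lbf × 4.44822 = 9728.26 N
Total: 28790 + 8169.92 + 9728.26 = 46688.2 N

4.669×10⁴ N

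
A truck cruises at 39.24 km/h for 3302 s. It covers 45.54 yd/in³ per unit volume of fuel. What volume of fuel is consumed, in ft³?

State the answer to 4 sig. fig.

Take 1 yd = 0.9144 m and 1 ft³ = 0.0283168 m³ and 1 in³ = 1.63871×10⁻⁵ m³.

39.24 km/h → 10.9 m/s
d = v × t = 10.9 × 3302 = 35991.8 m
45.54 yd/in³ → 2.54113×10⁶ m/m³
V = d / (distance per unit fuel) = 35991.8 / 2.54113×10⁶ = 0.0141637 m³
In ft³: 0.0141637 / 0.0283168 = 0.500187 ft³

0.5002 ft³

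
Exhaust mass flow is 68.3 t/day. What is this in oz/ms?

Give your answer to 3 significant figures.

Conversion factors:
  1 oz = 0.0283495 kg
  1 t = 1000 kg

0.0279 oz/ms

68.3 t/day × 1000 kg/t ÷ 86400 s/day = 0.790509 kg/s
0.790509 kg/s ÷ 0.0283495 kg/oz × 0.001 s/ms = 0.0278844 oz/ms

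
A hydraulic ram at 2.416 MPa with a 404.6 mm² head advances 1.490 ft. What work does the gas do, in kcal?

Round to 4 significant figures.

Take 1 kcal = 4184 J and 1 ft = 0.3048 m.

2.416 MPa → 2.416×10⁶ Pa
404.6 mm² → 4.046×10⁻⁴ m²
F = P × A = 2.416×10⁶ × 4.046×10⁻⁴ = 977.514 N
1.490 ft → 0.454152 m
W = F × d = 977.514 × 0.454152 = 443.94 J
In kcal: 443.94 / 4184 = 0.106104 kcal

0.1061 kcal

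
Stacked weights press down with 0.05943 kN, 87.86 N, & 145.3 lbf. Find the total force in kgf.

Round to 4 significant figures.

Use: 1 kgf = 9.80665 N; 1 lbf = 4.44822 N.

0.05943 kN × 1000 = 59.43 N
87.86 N (already N)
145.3 lbf × 4.44822 = 646.326 N
Combined: 59.43 + 87.86 + 646.326 = 793.616 N
In kgf: 793.616 / 9.80665 = 80.9263 kgf

80.93 kgf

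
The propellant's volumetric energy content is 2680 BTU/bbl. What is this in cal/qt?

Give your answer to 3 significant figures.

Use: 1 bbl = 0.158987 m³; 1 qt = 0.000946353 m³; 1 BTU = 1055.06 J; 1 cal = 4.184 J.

4020 cal/qt

2680 BTU/bbl × 1055.06 J/BTU ÷ 0.158987 m³/bbl = 1.77849×10⁷ J/m³
1.77849×10⁷ J/m³ ÷ 4.184 J/cal × 0.000946353 m³/qt = 4022.66 cal/qt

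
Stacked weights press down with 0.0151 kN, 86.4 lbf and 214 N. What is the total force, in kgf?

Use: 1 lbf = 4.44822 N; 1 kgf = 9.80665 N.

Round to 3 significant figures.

62.6 kgf

0.0151 kN × 1000 = 15.1 N
86.4 lbf × 4.44822 = 384.326 N
214 N (already N)
Combined: 15.1 + 384.326 + 214 = 613.426 N
In kgf: 613.426 / 9.80665 = 62.552 kgf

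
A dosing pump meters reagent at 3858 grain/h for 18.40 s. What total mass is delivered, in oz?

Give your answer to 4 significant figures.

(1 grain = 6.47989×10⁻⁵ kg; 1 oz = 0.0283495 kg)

3858 grain/h → 6.94428×10⁻⁵ kg/s
m = ṁ × t = 6.94428×10⁻⁵ × 18.4 = 0.00127775 kg
In oz: 0.00127775 / 0.0283495 = 0.0450713 oz

0.04507 oz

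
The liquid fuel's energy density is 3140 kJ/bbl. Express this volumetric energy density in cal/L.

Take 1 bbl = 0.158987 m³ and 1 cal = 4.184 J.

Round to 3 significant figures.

4720 cal/L

3140 kJ/bbl × 1000 J/kJ ÷ 0.158987 m³/bbl = 1.975×10⁷ J/m³
1.975×10⁷ J/m³ ÷ 4.184 J/cal × 0.001 m³/L = 4720.36 cal/L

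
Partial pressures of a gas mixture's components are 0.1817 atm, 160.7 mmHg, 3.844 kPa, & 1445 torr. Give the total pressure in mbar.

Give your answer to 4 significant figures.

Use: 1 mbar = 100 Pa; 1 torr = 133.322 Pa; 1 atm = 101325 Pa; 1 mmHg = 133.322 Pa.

2363 mbar

0.1817 atm × 101325 = 18410.8 Pa
160.7 mmHg × 133.322 = 21424.8 Pa
3.844 kPa × 1000 = 3844 Pa
1445 torr × 133.322 = 192650 Pa
Sum: 18410.8 + 21424.8 + 3844 + 192650 = 236330 Pa
In mbar: 236330 / 100 = 2363.3 mbar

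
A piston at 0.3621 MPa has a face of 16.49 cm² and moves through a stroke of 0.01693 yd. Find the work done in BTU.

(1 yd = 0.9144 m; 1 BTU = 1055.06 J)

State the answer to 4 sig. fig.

0.008761 BTU

0.3621 MPa → 362100 Pa
16.49 cm² → 0.001649 m²
F = P × A = 362100 × 0.001649 = 597.103 N
0.01693 yd → 0.0154808 m
W = F × d = 597.103 × 0.0154808 = 9.24363 J
In BTU: 9.24363 / 1055.06 = 0.00876124 BTU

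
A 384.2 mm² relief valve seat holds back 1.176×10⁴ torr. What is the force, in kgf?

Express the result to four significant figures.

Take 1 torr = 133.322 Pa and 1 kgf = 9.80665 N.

61.43 kgf

1.176×10⁴ torr × 133.322 → 1.56787×10⁶ Pa
384.2 mm² × 10⁻⁶ → 3.842×10⁻⁴ m²
F = P × A = 1.56787×10⁶ Pa × 3.842×10⁻⁴ m² = 602.376 N
602.376 N ÷ (9.80665 N/kgf) = 61.4253 kgf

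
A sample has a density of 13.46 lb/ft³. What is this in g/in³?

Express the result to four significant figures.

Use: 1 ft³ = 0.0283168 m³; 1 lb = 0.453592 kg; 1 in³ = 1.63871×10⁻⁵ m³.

13.46 lb/ft³ × 0.453592 kg/lb ÷ 0.0283168 m³/ft³ = 215.609 kg/m³
215.609 kg/m³ ÷ 0.001 kg/g × 1.63871×10⁻⁵ m³/in³ = 3.53321 g/in³

3.533 g/in³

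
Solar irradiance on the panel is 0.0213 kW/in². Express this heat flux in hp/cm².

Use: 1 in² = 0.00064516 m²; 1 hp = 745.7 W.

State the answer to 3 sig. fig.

0.00443 hp/cm²

0.0213 kW/in² × 1000 W/kW ÷ 0.00064516 m²/in² = 33015.1 W/m²
33015.1 W/m² ÷ 745.7 W/hp × 0.0001 m²/cm² = 0.0044274 hp/cm²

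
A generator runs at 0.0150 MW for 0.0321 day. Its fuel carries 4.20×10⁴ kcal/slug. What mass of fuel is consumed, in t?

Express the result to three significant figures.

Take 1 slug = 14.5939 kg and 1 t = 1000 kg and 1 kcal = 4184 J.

0.0150 MW → 15000 W
0.0321 day → 2773.44 s
E = P × t = 15000 × 2773.44 = 4.16016×10⁷ J
4.20×10⁴ kcal/slug → 1.20412×10⁷ J/kg
m = E / e_s = 4.16016×10⁷ / 1.20412×10⁷ = 3.45494 kg
In t: 3.45494 / 1000 = 0.00345494 t

0.00345 t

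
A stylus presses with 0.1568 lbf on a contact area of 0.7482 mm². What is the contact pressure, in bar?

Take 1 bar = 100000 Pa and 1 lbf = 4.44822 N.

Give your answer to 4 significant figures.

0.1568 lbf × 4.44822 = 0.697481 N
0.7482 mm² × 10⁻⁶ = 7.482×10⁻⁷ m²
P = F / A = 0.697481 N / 7.482×10⁻⁷ m² = 932212 Pa
932212 Pa ÷ (100000 Pa/bar) = 9.32212 bar

9.322 bar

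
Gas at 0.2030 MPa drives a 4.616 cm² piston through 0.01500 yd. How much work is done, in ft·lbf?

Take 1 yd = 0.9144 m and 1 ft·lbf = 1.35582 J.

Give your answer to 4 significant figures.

0.2030 MPa → 203000 Pa
4.616 cm² → 4.616×10⁻⁴ m²
F = P × A = 203000 × 4.616×10⁻⁴ = 93.7048 N
0.01500 yd → 0.013716 m
W = F × d = 93.7048 × 0.013716 = 1.28526 J
In ft·lbf: 1.28526 / 1.35582 = 0.947958 ft·lbf

0.9480 ft·lbf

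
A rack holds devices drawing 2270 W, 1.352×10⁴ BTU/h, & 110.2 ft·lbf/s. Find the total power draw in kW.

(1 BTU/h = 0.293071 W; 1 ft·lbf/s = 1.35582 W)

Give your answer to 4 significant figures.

6.382 kW

2270 W (already W)
1.352×10⁴ BTU/h × 0.293071 = 3962.32 W
110.2 ft·lbf/s × 1.35582 = 149.411 W
Total: 2270 + 3962.32 + 149.411 = 6381.73 W
In kW: 6381.73 / 1000 = 6.38173 kW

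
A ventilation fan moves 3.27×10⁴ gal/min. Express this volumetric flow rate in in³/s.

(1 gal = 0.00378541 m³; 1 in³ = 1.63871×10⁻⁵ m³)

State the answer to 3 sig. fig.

3.27×10⁴ gal/min × 0.00378541 m³/gal ÷ 60 s/min = 2.06305 m³/s
2.06305 m³/s ÷ 1.63871×10⁻⁵ m³/in³ = 125895 in³/s

1.26×10⁵ in³/s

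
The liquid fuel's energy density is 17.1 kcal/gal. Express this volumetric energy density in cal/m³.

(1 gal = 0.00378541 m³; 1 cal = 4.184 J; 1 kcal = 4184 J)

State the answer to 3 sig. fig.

4.52×10⁶ cal/m³

17.1 kcal/gal × 4184 J/kcal ÷ 0.00378541 m³/gal = 1.89006×10⁷ J/m³
1.89006×10⁷ J/m³ ÷ 4.184 J/cal = 4.51735×10⁶ cal/m³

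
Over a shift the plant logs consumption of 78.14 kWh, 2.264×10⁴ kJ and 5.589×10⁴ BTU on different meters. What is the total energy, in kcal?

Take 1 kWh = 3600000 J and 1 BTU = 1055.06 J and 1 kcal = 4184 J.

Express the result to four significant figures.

8.674×10⁴ kcal

78.14 kWh × 3600000 = 2.81304×10⁸ J
2.264×10⁴ kJ × 1000 = 2.264×10⁷ J
5.589×10⁴ BTU × 1055.06 = 5.89673×10⁷ J
Total: 2.81304×10⁸ + 2.264×10⁷ + 5.89673×10⁷ = 3.62911×10⁸ J
In kcal: 3.62911×10⁸ / 4184 = 86737.8 kcal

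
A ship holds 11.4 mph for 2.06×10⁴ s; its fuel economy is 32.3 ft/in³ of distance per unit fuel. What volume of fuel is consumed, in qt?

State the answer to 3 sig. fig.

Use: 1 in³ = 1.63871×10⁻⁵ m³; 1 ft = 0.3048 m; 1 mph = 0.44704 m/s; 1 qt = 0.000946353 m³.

11.4 mph → 5.09626 m/s
d = v × t = 5.09626 × 20600 = 104983 m
32.3 ft/in³ → 600780 m/m³
V = d / (distance per unit fuel) = 104983 / 600780 = 0.174744 m³
In qt: 0.174744 / 0.000946353 = 184.65 qt

185 qt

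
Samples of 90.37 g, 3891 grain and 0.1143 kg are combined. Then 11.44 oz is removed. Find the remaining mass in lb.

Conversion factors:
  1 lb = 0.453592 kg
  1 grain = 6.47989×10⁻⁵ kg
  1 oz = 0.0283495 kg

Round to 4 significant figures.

0.2921 lb

90.37 g × 0.001 = 0.09037 kg
3891 grain × 6.47989×10⁻⁵ = 0.252133 kg
0.1143 kg (already kg)
11.44 oz × 0.0283495 = 0.324318 kg
Sum: 0.09037 + 0.252133 + 0.1143 − 0.324318 = 0.132485 kg
In lb: 0.132485 / 0.453592 = 0.29208 lb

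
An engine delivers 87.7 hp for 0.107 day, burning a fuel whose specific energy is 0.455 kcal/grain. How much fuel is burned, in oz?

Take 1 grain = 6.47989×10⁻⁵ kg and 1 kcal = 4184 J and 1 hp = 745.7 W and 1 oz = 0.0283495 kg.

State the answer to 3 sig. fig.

726 oz

87.7 hp → 65397.9 W
0.107 day → 9244.8 s
E = P × t = 65397.9 × 9244.8 = 6.04591×10⁸ J
0.455 kcal/grain → 2.93789×10⁷ J/kg
m = E / e_s = 6.04591×10⁸ / 2.93789×10⁷ = 20.5791 kg
In oz: 20.5791 / 0.0283495 = 725.907 oz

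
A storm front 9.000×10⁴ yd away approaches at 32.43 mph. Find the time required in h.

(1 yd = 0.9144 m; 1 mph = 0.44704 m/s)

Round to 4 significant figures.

1.577 h

9.000×10⁴ yd × 0.9144 = 82296 m
32.43 mph × 0.44704 = 14.4975 m/s
t = d / v = 82296 m / 14.4975 m/s = 5676.56 s
5676.56 s ÷ (3600 s/h) = 1.57682 h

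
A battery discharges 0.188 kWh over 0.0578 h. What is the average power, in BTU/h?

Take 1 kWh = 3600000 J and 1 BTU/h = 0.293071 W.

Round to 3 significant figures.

1.11×10⁴ BTU/h

0.188 kWh × 3600000 → 676800 J
0.0578 h × 3600 → 208.08 s
P = E / t = 676800 J / 208.08 s = 3252.6 W
3252.6 W ÷ (0.293071 W/BTU/h) = 11098.3 BTU/h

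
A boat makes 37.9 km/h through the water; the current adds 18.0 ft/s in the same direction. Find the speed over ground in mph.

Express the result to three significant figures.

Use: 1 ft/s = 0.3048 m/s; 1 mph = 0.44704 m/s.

37.9 km/h × (1/3.6) = 10.5278 m/s
18.0 ft/s × 0.3048 = 5.4864 m/s
Total: 10.5278 + 5.4864 = 16.0142 m/s
In mph: 16.0142 / 0.44704 = 35.8227 mph

35.8 mph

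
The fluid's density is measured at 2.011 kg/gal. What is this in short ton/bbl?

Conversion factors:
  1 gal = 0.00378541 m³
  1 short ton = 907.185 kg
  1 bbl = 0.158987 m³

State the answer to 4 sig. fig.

2.011 kg/gal ÷ 0.00378541 m³/gal = 531.25 kg/m³
531.25 kg/m³ ÷ 907.185 kg/short ton × 0.158987 m³/bbl = 0.0931032 short ton/bbl

0.09310 short ton/bbl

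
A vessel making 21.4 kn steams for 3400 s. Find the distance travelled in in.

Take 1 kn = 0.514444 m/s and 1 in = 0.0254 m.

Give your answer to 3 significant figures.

21.4 kn × 0.514444 = 11.0091 m/s
d = v × t = 11.0091 m/s × 3400 s = 37430.9 m
37430.9 m ÷ (0.0254 m/in) = 1.47366×10⁶ in

1.47×10⁶ in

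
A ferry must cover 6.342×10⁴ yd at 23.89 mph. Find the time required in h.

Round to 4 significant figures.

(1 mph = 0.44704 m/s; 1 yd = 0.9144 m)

1.508 h

6.342×10⁴ yd × 0.9144 → 57991.2 m
23.89 mph × 0.44704 → 10.6798 m/s
t = d / v = 57991.2 m / 10.6798 m/s = 5429.99 s
5429.99 s ÷ (3600 s/h) = 1.50833 h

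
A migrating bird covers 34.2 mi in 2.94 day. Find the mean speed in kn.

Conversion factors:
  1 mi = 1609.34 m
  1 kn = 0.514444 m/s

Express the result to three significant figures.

34.2 mi × 1609.34 = 55039.4 m
2.94 day × 86400 = 254016 s
v = d / t = 55039.4 m / 254016 s = 0.216677 m/s
0.216677 m/s ÷ (0.514444 m/s/kn) = 0.421187 kn

0.421 kn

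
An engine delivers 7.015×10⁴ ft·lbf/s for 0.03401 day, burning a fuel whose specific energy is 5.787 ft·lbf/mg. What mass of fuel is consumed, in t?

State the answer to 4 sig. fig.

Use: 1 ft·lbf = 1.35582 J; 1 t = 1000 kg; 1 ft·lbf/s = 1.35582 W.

0.03562 t

7.015×10⁴ ft·lbf/s → 95110.8 W
0.03401 day → 2938.46 s
E = P × t = 95110.8 × 2938.46 = 2.79479×10⁸ J
5.787 ft·lbf/mg → 7.84613×10⁶ J/kg
m = E / e_s = 2.79479×10⁸ / 7.84613×10⁶ = 35.62 kg
In t: 35.62 / 1000 = 0.03562 t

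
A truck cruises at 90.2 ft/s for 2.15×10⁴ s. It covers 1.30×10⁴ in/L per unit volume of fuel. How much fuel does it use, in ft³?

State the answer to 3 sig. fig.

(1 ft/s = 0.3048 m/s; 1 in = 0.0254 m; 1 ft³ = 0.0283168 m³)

63.2 ft³

90.2 ft/s → 27.493 m/s
d = v × t = 27.493 × 21500 = 591100 m
1.30×10⁴ in/L → 330200 m/m³
V = d / (distance per unit fuel) = 591100 / 330200 = 1.79013 m³
In ft³: 1.79013 / 0.0283168 = 63.2179 ft³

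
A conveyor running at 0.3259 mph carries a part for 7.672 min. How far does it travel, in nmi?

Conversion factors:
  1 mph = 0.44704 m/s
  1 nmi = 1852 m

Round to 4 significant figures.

0.3259 mph × 0.44704 → 0.14569 m/s
7.672 min × 60 → 460.32 s
d = v × t = 0.14569 m/s × 460.32 s = 67.064 m
67.064 m ÷ (1852 m/nmi) = 0.0362117 nmi

0.03621 nmi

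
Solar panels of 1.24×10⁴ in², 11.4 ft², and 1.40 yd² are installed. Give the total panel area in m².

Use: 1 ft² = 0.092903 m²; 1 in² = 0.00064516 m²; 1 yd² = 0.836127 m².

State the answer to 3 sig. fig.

1.24×10⁴ in² × 0.00064516 = 7.99998 m²
11.4 ft² × 0.092903 = 1.05909 m²
1.40 yd² × 0.836127 = 1.17058 m²
Sum: 7.99998 + 1.05909 + 1.17058 = 10.2296 m²

10.2 m²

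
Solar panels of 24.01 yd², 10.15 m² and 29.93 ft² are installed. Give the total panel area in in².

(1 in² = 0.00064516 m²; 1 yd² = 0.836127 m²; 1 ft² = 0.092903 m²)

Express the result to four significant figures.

24.01 yd² × 0.836127 = 20.0754 m²
10.15 m² (already m²)
29.93 ft² × 0.092903 = 2.78059 m²
Total: 20.0754 + 10.15 + 2.78059 = 33.006 m²
In in²: 33.006 / 0.00064516 = 51159.4 in²

5.116×10⁴ in²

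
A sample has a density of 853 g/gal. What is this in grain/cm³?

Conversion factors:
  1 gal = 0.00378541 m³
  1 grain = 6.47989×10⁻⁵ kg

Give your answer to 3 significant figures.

853 g/gal × 0.001 kg/g ÷ 0.00378541 m³/gal = 225.339 kg/m³
225.339 kg/m³ ÷ 6.47989×10⁻⁵ kg/grain × 10⁻⁶ m³/cm³ = 3.47751 grain/cm³

3.48 grain/cm³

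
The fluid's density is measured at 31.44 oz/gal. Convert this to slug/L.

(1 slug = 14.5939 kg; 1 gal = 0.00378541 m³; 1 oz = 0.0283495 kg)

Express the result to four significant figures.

0.01613 slug/L

31.44 oz/gal × 0.0283495 kg/oz ÷ 0.00378541 m³/gal = 235.459 kg/m³
235.459 kg/m³ ÷ 14.5939 kg/slug × 0.001 m³/L = 0.0161341 slug/L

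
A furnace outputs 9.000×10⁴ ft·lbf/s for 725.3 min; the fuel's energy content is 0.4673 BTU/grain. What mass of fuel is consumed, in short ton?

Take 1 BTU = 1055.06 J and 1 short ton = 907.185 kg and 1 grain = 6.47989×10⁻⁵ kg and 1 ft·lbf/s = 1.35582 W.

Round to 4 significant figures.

9.000×10⁴ ft·lbf/s → 122024 W
725.3 min → 43518 s
E = P × t = 122024 × 43518 = 5.31024×10⁹ J
0.4673 BTU/grain → 7.60861×10⁶ J/kg
m = E / e_s = 5.31024×10⁹ / 7.60861×10⁶ = 697.925 kg
In short ton: 697.925 / 907.185 = 0.76933 short ton

0.7693 short ton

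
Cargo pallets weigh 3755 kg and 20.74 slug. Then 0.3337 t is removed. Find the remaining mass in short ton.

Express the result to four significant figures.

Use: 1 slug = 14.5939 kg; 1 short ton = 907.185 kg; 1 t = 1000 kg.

3755 kg (already kg)
20.74 slug × 14.5939 = 302.677 kg
0.3337 t × 1000 = 333.7 kg
Result: 3755 + 302.677 − 333.7 = 3723.98 kg
In short ton: 3723.98 / 907.185 = 4.10498 short ton

4.105 short ton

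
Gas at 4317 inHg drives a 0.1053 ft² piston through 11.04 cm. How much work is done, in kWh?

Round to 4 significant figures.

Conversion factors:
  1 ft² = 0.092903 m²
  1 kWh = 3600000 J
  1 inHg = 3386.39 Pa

0.004386 kWh

4317 inHg → 1.4619×10⁷ Pa
0.1053 ft² → 0.00978269 m²
F = P × A = 1.4619×10⁷ × 0.00978269 = 143013 N
11.04 cm → 0.1104 m
W = F × d = 143013 × 0.1104 = 15788.6 J
In kWh: 15788.6 / 3600000 = 0.00438572 kWh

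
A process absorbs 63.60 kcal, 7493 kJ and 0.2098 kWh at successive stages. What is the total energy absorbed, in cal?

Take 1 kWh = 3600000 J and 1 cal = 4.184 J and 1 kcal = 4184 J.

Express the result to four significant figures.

63.60 kcal × 4184 → 266102 J
7493 kJ × 1000 → 7.493×10⁶ J
0.2098 kWh × 3600000 → 755280 J
Total: 266102 + 7.493×10⁶ + 755280 = 8.51438×10⁶ J
In cal: 8.51438×10⁶ / 4.184 = 2.03499×10⁶ cal

2.035×10⁶ cal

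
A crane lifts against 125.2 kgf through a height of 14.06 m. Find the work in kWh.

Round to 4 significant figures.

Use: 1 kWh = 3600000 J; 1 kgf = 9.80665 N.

125.2 kgf × 9.80665 → 1227.79 N
W = F × d = 1227.79 N × 14.06 m = 17262.7 J
17262.7 J ÷ (3600000 J/kWh) = 0.00479519 kWh

0.004795 kWh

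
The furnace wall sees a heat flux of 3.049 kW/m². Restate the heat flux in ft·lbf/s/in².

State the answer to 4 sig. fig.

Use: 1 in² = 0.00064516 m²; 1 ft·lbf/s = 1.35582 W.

1.451 ft·lbf/s/in²

3.049 kW/m² × 1000 W/kW = 3049 W/m²
3049 W/m² ÷ 1.35582 W/ft·lbf/s × 0.00064516 m²/in² = 1.45085 ft·lbf/s/in²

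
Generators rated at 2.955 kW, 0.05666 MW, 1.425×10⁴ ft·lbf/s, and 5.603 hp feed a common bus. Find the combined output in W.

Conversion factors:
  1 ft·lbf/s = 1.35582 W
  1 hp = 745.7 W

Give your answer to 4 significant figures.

2.955 kW × 1000 = 2955 W
0.05666 MW × 1000000 = 56660 W
1.425×10⁴ ft·lbf/s × 1.35582 = 19320.4 W
5.603 hp × 745.7 = 4178.16 W
Total: 2955 + 56660 + 19320.4 + 4178.16 = 83113.6 W

8.311×10⁴ W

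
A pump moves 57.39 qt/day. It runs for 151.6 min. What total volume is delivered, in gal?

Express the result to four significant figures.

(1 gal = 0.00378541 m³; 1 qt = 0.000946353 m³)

57.39 qt/day → 6.28602×10⁻⁷ m³/s
151.6 min → 9096 s
V = Q × t = 6.28602×10⁻⁷ × 9096 = 0.00571776 m³
In gal: 0.00571776 / 0.00378541 = 1.51047 gal

1.510 gal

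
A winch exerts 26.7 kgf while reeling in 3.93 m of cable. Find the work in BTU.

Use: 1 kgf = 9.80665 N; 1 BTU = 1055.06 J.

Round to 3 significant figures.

26.7 kgf × 9.80665 = 261.838 N
W = F × d = 261.838 N × 3.93 m = 1029.02 J
1029.02 J ÷ (1055.06 J/BTU) = 0.975319 BTU

0.975 BTU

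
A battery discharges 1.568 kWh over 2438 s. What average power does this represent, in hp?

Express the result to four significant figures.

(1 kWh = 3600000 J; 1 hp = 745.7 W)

3.105 hp

1.568 kWh × 3600000 → 5.6448×10⁶ J
P = E / t = 5.6448×10⁶ J / 2438 s = 2315.34 W
2315.34 W ÷ (745.7 W/hp) = 3.10492 hp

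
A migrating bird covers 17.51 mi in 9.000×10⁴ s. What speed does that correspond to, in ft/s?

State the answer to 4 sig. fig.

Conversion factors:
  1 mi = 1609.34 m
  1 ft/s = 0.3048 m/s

1.027 ft/s

17.51 mi × 1609.34 → 28179.5 m
v = d / t = 28179.5 m / 90000 s = 0.313106 m/s
0.313106 m/s ÷ (0.3048 m/s/ft/s) = 1.02725 ft/s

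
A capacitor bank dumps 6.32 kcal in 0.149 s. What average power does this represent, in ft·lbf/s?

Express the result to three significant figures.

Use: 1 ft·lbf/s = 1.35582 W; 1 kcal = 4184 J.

1.31×10⁵ ft·lbf/s

6.32 kcal × 4184 = 26442.9 J
P = E / t = 26442.9 J / 0.149 s = 177469 W
177469 W ÷ (1.35582 W/ft·lbf/s) = 130894 ft·lbf/s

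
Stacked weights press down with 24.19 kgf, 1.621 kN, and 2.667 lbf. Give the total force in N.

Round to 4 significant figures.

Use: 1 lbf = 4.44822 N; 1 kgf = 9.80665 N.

1870 N

24.19 kgf × 9.80665 = 237.223 N
1.621 kN × 1000 = 1621 N
2.667 lbf × 4.44822 = 11.8634 N
Sum: 237.223 + 1621 + 11.8634 = 1870.09 N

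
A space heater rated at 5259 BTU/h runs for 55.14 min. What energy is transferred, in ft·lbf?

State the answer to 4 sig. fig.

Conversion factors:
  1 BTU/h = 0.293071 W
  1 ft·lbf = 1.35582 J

5259 BTU/h × 0.293071 → 1541.26 W
55.14 min × 60 → 3308.4 s
E = P × t = 1541.26 W × 3308.4 s = 5.0991×10⁶ J
5.0991×10⁶ J ÷ (1.35582 J/ft·lbf) = 3.7609×10⁶ ft·lbf

3.761×10⁶ ft·lbf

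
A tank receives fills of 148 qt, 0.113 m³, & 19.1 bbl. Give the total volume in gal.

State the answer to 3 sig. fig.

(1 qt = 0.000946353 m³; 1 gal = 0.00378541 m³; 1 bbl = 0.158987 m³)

148 qt × 0.000946353 → 0.14006 m³
0.113 m³ (already m³)
19.1 bbl × 0.158987 → 3.03665 m³
Sum: 0.14006 + 0.113 + 3.03665 = 3.28971 m³
In gal: 3.28971 / 0.00378541 = 869.05 gal

869 gal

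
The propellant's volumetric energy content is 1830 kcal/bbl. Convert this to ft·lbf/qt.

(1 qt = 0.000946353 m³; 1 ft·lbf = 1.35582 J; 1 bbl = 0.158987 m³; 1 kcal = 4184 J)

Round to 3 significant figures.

1830 kcal/bbl × 4184 J/kcal ÷ 0.158987 m³/bbl = 4.81594×10⁷ J/m³
4.81594×10⁷ J/m³ ÷ 1.35582 J/ft·lbf × 0.000946353 m³/qt = 33614.9 ft·lbf/qt

3.36×10⁴ ft·lbf/qt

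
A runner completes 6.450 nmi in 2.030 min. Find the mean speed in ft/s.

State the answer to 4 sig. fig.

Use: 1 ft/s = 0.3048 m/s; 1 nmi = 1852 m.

321.8 ft/s

6.450 nmi × 1852 = 11945.4 m
2.030 min × 60 = 121.8 s
v = d / t = 11945.4 m / 121.8 s = 98.0739 m/s
98.0739 m/s ÷ (0.3048 m/s/ft/s) = 321.765 ft/s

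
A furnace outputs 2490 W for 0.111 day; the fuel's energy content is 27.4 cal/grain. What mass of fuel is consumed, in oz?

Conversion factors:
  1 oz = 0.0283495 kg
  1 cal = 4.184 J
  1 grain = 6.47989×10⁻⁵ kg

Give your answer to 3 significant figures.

0.111 day → 9590.4 s
E = P × t = 2490 × 9590.4 = 2.38801×10⁷ J
27.4 cal/grain → 1.76919×10⁶ J/kg
m = E / e_s = 2.38801×10⁷ / 1.76919×10⁶ = 13.4978 kg
In oz: 13.4978 / 0.0283495 = 476.121 oz

476 oz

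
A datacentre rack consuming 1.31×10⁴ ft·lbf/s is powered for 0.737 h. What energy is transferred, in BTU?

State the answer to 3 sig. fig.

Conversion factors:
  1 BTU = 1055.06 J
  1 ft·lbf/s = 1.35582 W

4.47×10⁴ BTU

1.31×10⁴ ft·lbf/s × 1.35582 → 17761.2 W
0.737 h × 3600 → 2653.2 s
E = P × t = 17761.2 W × 2653.2 s = 4.7124×10⁷ J
4.7124×10⁷ J ÷ (1055.06 J/BTU) = 44664.8 BTU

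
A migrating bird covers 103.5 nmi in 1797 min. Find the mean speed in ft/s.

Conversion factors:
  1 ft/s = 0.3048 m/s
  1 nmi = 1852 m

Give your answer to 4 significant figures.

103.5 nmi × 1852 = 191682 m
1797 min × 60 = 107820 s
v = d / t = 191682 m / 107820 s = 1.7778 m/s
1.7778 m/s ÷ (0.3048 m/s/ft/s) = 5.83268 ft/s

5.833 ft/s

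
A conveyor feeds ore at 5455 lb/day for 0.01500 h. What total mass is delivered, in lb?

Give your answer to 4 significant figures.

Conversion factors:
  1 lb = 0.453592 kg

3.409 lb

5455 lb/day → 0.0286382 kg/s
0.01500 h → 54 s
m = ṁ × t = 0.0286382 × 54 = 1.54646 kg
In lb: 1.54646 / 0.453592 = 3.40936 lb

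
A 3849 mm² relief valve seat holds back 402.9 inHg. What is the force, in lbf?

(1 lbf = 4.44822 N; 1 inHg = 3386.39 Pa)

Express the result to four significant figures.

1181 lbf

402.9 inHg × 3386.39 = 1.36438×10⁶ Pa
3849 mm² × 10⁻⁶ = 0.003849 m²
F = P × A = 1.36438×10⁶ Pa × 0.003849 m² = 5251.5 N
5251.5 N ÷ (4.44822 N/lbf) = 1180.58 lbf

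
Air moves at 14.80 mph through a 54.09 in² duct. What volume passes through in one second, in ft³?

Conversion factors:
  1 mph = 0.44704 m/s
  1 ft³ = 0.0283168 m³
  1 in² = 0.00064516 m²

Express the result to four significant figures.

14.80 mph × 0.44704 = 6.61619 m/s
54.09 in² × 0.00064516 = 0.0348967 m²
V = v × A × t = 6.61619 m/s × 0.0348967 m² × 1 s = 0.230883 m³
0.230883 m³ ÷ (0.0283168 m³/ft³) = 8.15357 ft³

8.154 ft³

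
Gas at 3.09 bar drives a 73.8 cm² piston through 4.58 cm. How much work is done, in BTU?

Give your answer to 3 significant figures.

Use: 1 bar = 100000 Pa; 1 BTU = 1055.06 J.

0.0990 BTU

3.09 bar → 309000 Pa
73.8 cm² → 0.00738 m²
F = P × A = 309000 × 0.00738 = 2280.42 N
4.58 cm → 0.0458 m
W = F × d = 2280.42 × 0.0458 = 104.443 J
In BTU: 104.443 / 1055.06 = 0.0989925 BTU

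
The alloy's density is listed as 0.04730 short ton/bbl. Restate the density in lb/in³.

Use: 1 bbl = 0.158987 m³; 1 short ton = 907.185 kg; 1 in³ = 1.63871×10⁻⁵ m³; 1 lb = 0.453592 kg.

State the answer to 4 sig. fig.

0.009751 lb/in³

0.04730 short ton/bbl × 907.185 kg/short ton ÷ 0.158987 m³/bbl = 269.895 kg/m³
269.895 kg/m³ ÷ 0.453592 kg/lb × 1.63871×10⁻⁵ m³/in³ = 0.0097506 lb/in³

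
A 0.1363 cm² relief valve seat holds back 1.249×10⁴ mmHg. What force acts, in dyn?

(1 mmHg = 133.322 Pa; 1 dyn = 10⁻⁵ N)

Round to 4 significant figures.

1.249×10⁴ mmHg × 133.322 → 1.66519×10⁶ Pa
0.1363 cm² × 0.0001 → 1.363×10⁻⁵ m²
F = P × A = 1.66519×10⁶ Pa × 1.363×10⁻⁵ m² = 22.6965 N
22.6965 N ÷ (10⁻⁵ N/dyn) = 2.26965×10⁶ dyn

2.270×10⁶ dyn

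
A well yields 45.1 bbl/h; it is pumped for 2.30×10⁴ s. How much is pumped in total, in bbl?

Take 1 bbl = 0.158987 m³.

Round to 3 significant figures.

288 bbl

45.1 bbl/h → 0.00199175 m³/s
V = Q × t = 0.00199175 × 23000 = 45.8103 m³
In bbl: 45.8103 / 0.158987 = 288.139 bbl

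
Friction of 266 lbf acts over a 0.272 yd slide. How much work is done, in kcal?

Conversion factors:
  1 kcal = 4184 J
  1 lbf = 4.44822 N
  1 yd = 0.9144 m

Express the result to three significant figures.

0.0703 kcal

266 lbf × 4.44822 = 1183.23 N
0.272 yd × 0.9144 = 0.248717 m
W = F × d = 1183.23 N × 0.248717 m = 294.289 J
294.289 J ÷ (4184 J/kcal) = 0.0703368 kcal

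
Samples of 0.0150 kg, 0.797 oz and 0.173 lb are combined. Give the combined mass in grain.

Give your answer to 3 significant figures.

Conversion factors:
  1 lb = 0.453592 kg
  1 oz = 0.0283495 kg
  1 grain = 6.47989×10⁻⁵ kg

1790 grain

0.0150 kg (already kg)
0.797 oz × 0.0283495 → 0.0225946 kg
0.173 lb × 0.453592 → 0.0784714 kg
Combined: 0.015 + 0.0225946 + 0.0784714 = 0.116066 kg
In grain: 0.116066 / 6.47989×10⁻⁵ = 1791.17 grain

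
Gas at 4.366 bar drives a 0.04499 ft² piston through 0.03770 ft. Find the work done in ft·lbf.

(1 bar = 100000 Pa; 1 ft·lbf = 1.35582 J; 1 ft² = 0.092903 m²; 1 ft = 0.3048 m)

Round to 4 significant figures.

15.47 ft·lbf

4.366 bar → 436600 Pa
0.04499 ft² → 0.00417971 m²
F = P × A = 436600 × 0.00417971 = 1824.86 N
0.03770 ft → 0.011491 m
W = F × d = 1824.86 × 0.011491 = 20.9695 J
In ft·lbf: 20.9695 / 1.35582 = 15.4663 ft·lbf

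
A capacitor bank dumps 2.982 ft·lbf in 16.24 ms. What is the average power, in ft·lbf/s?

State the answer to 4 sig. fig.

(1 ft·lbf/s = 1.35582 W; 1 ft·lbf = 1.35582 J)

183.6 ft·lbf/s

2.982 ft·lbf × 1.35582 = 4.04306 J
16.24 ms × 0.001 = 0.01624 s
P = E / t = 4.04306 J / 0.01624 s = 248.957 W
248.957 W ÷ (1.35582 W/ft·lbf/s) = 183.621 ft·lbf/s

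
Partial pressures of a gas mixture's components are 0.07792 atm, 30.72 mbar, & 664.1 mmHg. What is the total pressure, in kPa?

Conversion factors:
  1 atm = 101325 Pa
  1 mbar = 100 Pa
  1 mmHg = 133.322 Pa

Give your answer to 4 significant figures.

0.07792 atm × 101325 = 7895.24 Pa
30.72 mbar × 100 = 3072 Pa
664.1 mmHg × 133.322 = 88539.1 Pa
Total: 7895.24 + 3072 + 88539.1 = 99506.3 Pa
In kPa: 99506.3 / 1000 = 99.5063 kPa

99.51 kPa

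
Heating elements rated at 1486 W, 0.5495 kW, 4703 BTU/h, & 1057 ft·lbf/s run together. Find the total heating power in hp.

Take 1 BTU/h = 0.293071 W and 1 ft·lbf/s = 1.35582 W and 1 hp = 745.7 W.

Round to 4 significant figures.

6.500 hp

1486 W (already W)
0.5495 kW × 1000 → 549.5 W
4703 BTU/h × 0.293071 → 1378.31 W
1057 ft·lbf/s × 1.35582 → 1433.1 W
Combined: 1486 + 549.5 + 1378.31 + 1433.1 = 4846.91 W
In hp: 4846.91 / 745.7 = 6.49981 hp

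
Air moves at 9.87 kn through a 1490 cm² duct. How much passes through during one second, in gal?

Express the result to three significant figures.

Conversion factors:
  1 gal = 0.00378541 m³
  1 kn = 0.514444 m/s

200 gal

9.87 kn × 0.514444 = 5.07756 m/s
1490 cm² × 0.0001 = 0.149 m²
V = v × A × t = 5.07756 m/s × 0.149 m² × 1 s = 0.756556 m³
0.756556 m³ ÷ (0.00378541 m³/gal) = 199.861 gal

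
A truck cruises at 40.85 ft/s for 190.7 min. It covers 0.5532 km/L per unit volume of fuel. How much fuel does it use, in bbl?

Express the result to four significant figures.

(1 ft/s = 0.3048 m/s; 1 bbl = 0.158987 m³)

40.85 ft/s → 12.4511 m/s
190.7 min → 11442 s
d = v × t = 12.4511 × 11442 = 142465 m
0.5532 km/L → 553200 m/m³
V = d / (distance per unit fuel) = 142465 / 553200 = 0.257529 m³
In bbl: 0.257529 / 0.158987 = 1.61981 bbl

1.620 bbl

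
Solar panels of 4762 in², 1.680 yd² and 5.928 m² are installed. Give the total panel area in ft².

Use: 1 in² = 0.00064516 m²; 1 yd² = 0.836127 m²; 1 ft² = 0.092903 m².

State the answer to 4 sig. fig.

112.0 ft²

4762 in² × 0.00064516 = 3.07225 m²
1.680 yd² × 0.836127 = 1.40469 m²
5.928 m² (already m²)
Total: 3.07225 + 1.40469 + 5.928 = 10.4049 m²
In ft²: 10.4049 / 0.092903 = 111.997 ft²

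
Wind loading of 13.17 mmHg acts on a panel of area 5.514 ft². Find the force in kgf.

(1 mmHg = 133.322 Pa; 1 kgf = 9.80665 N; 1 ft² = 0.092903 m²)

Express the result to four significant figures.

91.72 kgf

13.17 mmHg × 133.322 = 1755.85 Pa
5.514 ft² × 0.092903 = 0.512267 m²
F = P × A = 1755.85 Pa × 0.512267 m² = 899.464 N
899.464 N ÷ (9.80665 N/kgf) = 91.7198 kgf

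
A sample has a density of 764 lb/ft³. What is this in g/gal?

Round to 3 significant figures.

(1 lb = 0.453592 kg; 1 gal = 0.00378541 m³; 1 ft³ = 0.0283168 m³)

4.63×10⁴ g/gal

764 lb/ft³ × 0.453592 kg/lb ÷ 0.0283168 m³/ft³ = 12238.1 kg/m³
12238.1 kg/m³ ÷ 0.001 kg/g × 0.00378541 m³/gal = 46326.2 g/gal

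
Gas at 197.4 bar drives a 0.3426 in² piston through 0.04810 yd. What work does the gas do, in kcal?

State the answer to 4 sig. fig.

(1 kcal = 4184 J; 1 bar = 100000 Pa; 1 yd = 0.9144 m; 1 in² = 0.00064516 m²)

0.04587 kcal

197.4 bar → 1.974×10⁷ Pa
0.3426 in² → 2.21032×10⁻⁴ m²
F = P × A = 1.974×10⁷ × 2.21032×10⁻⁴ = 4363.17 N
0.04810 yd → 0.0439826 m
W = F × d = 4363.17 × 0.0439826 = 191.904 J
In kcal: 191.904 / 4184 = 0.0458662 kcal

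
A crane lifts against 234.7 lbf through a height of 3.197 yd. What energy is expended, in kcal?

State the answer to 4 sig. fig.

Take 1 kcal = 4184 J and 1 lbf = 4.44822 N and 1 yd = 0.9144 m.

234.7 lbf × 4.44822 = 1044 N
3.197 yd × 0.9144 = 2.92334 m
W = F × d = 1044 N × 2.92334 m = 3051.97 J
3051.97 J ÷ (4184 J/kcal) = 0.729438 kcal

0.7294 kcal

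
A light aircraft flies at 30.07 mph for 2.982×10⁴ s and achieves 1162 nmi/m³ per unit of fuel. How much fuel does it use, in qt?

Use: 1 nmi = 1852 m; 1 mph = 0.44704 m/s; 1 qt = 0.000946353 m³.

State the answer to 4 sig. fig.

30.07 mph → 13.4425 m/s
d = v × t = 13.4425 × 29820 = 400855 m
1162 nmi/m³ → 2.15202×10⁶ m/m³
V = d / (distance per unit fuel) = 400855 / 2.15202×10⁶ = 0.186269 m³
In qt: 0.186269 / 0.000946353 = 196.828 qt

196.8 qt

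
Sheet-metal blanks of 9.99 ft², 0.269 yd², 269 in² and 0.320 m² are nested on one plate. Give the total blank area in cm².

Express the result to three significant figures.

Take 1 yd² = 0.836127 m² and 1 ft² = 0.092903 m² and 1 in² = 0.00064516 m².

1.65×10⁴ cm²

9.99 ft² × 0.092903 = 0.928101 m²
0.269 yd² × 0.836127 = 0.224918 m²
269 in² × 0.00064516 = 0.173548 m²
0.320 m² (already m²)
Sum: 0.928101 + 0.224918 + 0.173548 + 0.32 = 1.64657 m²
In cm²: 1.64657 / 0.0001 = 16465.7 cm²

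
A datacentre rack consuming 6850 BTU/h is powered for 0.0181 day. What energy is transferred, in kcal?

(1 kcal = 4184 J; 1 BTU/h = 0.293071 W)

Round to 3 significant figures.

6850 BTU/h × 0.293071 = 2007.54 W
0.0181 day × 86400 = 1563.84 s
E = P × t = 2007.54 W × 1563.84 s = 3.13947×10⁶ J
3.13947×10⁶ J ÷ (4184 J/kcal) = 750.351 kcal

750 kcal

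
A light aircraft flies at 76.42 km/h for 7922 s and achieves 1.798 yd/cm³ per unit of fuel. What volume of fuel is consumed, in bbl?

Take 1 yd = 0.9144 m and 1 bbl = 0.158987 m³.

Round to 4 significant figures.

0.6434 bbl

76.42 km/h → 21.2278 m/s
d = v × t = 21.2278 × 7922 = 168167 m
1.798 yd/cm³ → 1.64409×10⁶ m/m³
V = d / (distance per unit fuel) = 168167 / 1.64409×10⁶ = 0.102286 m³
In bbl: 0.102286 / 0.158987 = 0.643361 bbl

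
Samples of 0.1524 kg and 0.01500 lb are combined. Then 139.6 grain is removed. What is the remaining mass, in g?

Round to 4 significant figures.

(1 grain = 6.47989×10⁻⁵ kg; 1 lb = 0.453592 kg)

150.2 g

0.1524 kg (already kg)
0.01500 lb × 0.453592 = 0.00680388 kg
139.6 grain × 6.47989×10⁻⁵ = 0.00904593 kg
Sum: 0.1524 + 0.00680388 − 0.00904593 = 0.150158 kg
In g: 0.150158 / 0.001 = 150.158 g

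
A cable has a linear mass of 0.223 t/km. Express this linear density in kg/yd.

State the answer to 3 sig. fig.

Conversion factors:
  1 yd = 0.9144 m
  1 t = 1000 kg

0.204 kg/yd

0.223 t/km × 1000 kg/t ÷ 1000 m/km = 0.223 kg/m
0.223 kg/m × 0.9144 m/yd = 0.203911 kg/yd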